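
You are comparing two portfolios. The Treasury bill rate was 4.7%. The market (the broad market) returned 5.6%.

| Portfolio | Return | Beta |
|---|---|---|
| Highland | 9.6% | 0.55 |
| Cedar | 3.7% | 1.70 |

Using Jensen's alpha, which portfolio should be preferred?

Highland

Highland: α = 9.6% − [4.7% + 0.55 × (5.6% − 4.7%)] = 4.405
Cedar: α = 3.7% − [4.7% + 1.70 × (5.6% − 4.7%)] = -2.530
Highest: Highland (4.405).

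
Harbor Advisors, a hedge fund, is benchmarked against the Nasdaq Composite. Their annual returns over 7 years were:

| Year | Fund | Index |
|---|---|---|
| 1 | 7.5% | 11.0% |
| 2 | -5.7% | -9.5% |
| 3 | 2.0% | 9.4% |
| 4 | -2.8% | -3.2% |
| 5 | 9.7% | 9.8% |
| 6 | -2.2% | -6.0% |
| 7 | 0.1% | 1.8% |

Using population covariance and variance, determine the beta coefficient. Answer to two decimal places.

r̄p = 1.2286%,  r̄m = 1.9000%
Cov = Σ(rp − r̄p)(rm − r̄m) / 7 = 36.6443
Var(rm) = Σ(rm − r̄m)² / 7 = 59.9800
β = Cov / Var = 36.6443 / 59.9800 = 0.6109

0.61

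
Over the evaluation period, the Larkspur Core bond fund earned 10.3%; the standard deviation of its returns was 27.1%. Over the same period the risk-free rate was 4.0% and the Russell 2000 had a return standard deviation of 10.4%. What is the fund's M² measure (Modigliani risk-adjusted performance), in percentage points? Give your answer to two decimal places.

Sharpe = (Rp − Rf) / σp = (10.3% − 4.0%) / 27.1% = 0.2325
M² = Rf + Sharpe × σm = 4.0% + 0.2325 × 10.4% = 6.4180%

6.42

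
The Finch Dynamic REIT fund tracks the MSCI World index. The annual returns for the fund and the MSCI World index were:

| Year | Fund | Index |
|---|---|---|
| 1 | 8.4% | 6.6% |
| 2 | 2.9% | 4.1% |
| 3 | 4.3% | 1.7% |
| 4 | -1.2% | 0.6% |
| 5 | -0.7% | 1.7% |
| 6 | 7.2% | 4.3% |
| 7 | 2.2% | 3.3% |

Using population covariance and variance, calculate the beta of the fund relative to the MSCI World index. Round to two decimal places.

1.50

r̄p = 3.3000%,  r̄m = 3.1857%
Cov = Σ(rp − r̄p)(rm − r̄m) / 7 = 5.3371
Var(rm) = Σ(rm − r̄m)² / 7 = 3.5498
β = Cov / Var = 5.3371 / 3.5498 = 1.5035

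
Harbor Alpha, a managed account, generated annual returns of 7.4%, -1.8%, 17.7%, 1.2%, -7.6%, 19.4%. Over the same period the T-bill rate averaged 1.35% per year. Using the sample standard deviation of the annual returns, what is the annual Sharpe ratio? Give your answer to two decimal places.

0.43

μ = (7.4 − 1.8 + 17.7 + 1.2 − 7.6 + 19.4) / 6 = 6.0500%
Σ(r − μ)² = (7.4 − 6.0500)² + (-1.8 − 6.0500)² + … = 587.2350
sample σ = √(587.2350 / 5) = √117.4470 = 10.8373%
Sharpe = (μ − rf) / σ = (6.0500 − 1.35) / 10.8373 = 4.7000 / 10.8373 = 0.4337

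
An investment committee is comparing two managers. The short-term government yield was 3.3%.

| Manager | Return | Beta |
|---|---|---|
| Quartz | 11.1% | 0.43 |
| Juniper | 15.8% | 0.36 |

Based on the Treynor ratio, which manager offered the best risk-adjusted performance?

Quartz: Treynor = (11.1% − 3.3%) / 0.43 = 18.140
Juniper: Treynor = (15.8% − 3.3%) / 0.36 = 34.722
Highest: Juniper (34.722).

Juniper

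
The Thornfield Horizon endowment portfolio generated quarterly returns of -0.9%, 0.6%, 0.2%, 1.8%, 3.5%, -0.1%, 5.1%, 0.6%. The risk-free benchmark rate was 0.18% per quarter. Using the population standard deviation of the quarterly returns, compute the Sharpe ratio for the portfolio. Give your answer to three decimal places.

μ = (-0.9 + 0.6 + 0.2 + 1.8 + 3.5 − 0.1 + 5.1 + 0.6) / 8 = 10.80 / 8 = 1.3500%
Population std dev = √[28.5000 / 8] = 1.8875%
Sharpe = (μ − rf) / σ = (1.3500 − 0.18) / 1.8875 = 1.1700 / 1.8875 = 0.6199

0.620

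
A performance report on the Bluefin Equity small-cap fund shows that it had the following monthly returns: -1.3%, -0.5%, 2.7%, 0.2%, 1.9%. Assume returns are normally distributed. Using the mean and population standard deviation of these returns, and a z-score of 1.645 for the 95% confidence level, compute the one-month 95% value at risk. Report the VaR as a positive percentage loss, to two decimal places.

1.85

Mean return r̄ = 3.00 / 5 = 0.6000%
Σ(r − r̄)² = (-1.3 − 0.6000)² + (-0.5 − 0.6000)² + … = 11.0800
σ = √[11.0800 / 5] = 1.4886%
VaR = −(r̄ − z·σ) = −(0.6000 − 1.645 × 1.4886) = −(-1.8487) = 1.8487%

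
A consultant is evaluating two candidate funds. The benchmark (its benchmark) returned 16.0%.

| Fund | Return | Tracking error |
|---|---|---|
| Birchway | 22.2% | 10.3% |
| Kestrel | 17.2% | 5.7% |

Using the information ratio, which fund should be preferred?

Birchway: IR = (22.2% − 16.0%) / 10.3% = 0.602
Kestrel: IR = (17.2% − 16.0%) / 5.7% = 0.211
Highest: Birchway (0.602).

Birchway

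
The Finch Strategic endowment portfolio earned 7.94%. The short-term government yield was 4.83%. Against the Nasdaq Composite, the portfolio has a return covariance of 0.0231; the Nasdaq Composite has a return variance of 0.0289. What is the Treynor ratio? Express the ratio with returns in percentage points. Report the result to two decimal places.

β = Cov / Var = 0.0231 / 0.0289 = 0.7993
Treynor = (Rp − Rf) / β = (7.94% − 4.83%) / 0.7993 = 3.11 / 0.7993 = 3.8909

3.89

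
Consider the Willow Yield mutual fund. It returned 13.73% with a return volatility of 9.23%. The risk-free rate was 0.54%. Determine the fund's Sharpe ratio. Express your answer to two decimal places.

Sharpe = (Rp − Rf) / σp = (13.73% − 0.54%) / 9.23% = 13.19% / 9.23% = 1.4290

1.43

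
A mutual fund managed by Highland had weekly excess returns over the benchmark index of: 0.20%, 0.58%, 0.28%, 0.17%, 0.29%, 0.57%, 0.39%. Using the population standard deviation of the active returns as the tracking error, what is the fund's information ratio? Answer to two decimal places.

Mean return r̄ = 2.480 / 7 = 0.3543%
Population σ = √[Σ(r − r̄)² / 7] = √[0.1662 / 7] = √0.0237 = 0.1539%
IR = r̄ / tracking error = 0.3543 / 0.1539 = 2.3021

2.30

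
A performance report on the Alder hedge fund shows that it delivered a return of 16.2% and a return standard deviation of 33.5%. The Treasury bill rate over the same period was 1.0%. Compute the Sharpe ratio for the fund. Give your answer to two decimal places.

0.45

Sharpe = (Rp − Rf) / σp = (16.2% − 1.0%) / 33.5% = 15.20% / 33.5% = 0.4537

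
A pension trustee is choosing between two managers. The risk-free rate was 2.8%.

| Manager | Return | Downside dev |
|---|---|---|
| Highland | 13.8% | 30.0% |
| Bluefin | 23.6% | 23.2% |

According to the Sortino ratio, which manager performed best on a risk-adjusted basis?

Bluefin

Highland: Sortino ratio = (13.8% − 2.8%) / 30.0% = 0.367
Bluefin: Sortino ratio = (23.6% − 2.8%) / 23.2% = 0.897
Highest: Bluefin (0.897).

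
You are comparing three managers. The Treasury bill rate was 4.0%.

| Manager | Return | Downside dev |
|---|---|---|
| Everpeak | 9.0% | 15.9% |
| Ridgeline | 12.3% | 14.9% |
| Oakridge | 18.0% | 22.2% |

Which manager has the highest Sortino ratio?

Everpeak: Sortino ratio = (9.0% − 4.0%) / 15.9% = 0.314
Ridgeline: Sortino ratio = (12.3% − 4.0%) / 14.9% = 0.557
Oakridge: Sortino ratio = (18.0% − 4.0%) / 22.2% = 0.631
Highest: Oakridge (0.631).

Oakridge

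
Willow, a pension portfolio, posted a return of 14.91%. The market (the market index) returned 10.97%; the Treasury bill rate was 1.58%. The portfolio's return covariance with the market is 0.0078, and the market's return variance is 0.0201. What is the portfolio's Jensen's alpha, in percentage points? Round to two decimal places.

β = Cov / Var = 0.0078 / 0.0201 = 0.3881
E[R] = Rf + β(Rm − Rf) = 1.58% + 0.3881 × (10.97% − 1.58%) = 5.2243%
α = Rp − E[R] = 14.91% − 5.2243% = 9.6857

9.69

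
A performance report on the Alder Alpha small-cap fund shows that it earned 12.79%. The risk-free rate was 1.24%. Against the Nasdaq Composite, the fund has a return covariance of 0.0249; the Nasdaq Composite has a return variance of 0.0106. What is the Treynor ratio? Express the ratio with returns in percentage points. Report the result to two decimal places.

β = Cov / Var = 0.0249 / 0.0106 = 2.3491
Treynor = (Rp − Rf) / β = (12.79% − 1.24%) / 2.3491 = 11.55 / 2.3491 = 4.9168

4.92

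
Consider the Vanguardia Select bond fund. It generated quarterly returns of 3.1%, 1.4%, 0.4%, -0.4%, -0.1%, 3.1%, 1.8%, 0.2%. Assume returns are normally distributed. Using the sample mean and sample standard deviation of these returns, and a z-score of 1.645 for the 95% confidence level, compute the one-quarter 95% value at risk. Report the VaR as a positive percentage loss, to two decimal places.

1.10

Mean return r̄ = 9.50 / 8 = 1.1875%
Sample std dev = √[13.5088 / 7] = 1.3892%
VaR = −(r̄ − z·σ) = −(1.1875 − 1.645 × 1.3892) = −(-1.0977) = 1.0977%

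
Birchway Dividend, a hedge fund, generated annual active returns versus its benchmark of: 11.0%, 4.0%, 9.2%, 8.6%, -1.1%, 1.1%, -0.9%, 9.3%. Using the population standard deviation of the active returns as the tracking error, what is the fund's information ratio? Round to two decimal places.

1.11

Mean return r̄ = 41.20 / 8 = 5.1500%
Σ(r − r̄)² = 173.1400; population σ = √(173.1400/8) = 4.6522%
IR = r̄ / tracking error = 5.1500 / 4.6522 = 1.1070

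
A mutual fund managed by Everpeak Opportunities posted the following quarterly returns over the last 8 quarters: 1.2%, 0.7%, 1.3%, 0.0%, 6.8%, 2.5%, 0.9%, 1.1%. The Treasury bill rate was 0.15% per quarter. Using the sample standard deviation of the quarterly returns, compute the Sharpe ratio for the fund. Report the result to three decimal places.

Mean return r̄ = 14.50 / 8 = 1.8125%
Σ(r − r̄)² = 31.8488; sample σ = √(31.8488/7) = 2.1330%
Sharpe = (r̄ − rf) / σ = (1.8125 − 0.15) / 2.1330 = 1.6625 / 2.1330 = 0.7794

0.779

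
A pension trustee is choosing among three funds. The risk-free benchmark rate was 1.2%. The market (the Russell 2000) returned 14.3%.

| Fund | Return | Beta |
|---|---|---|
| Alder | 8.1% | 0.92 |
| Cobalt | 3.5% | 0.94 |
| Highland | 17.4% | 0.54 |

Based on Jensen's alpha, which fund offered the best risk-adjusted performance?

Alder: α = 8.1% − [1.2% + 0.92 × (14.3% − 1.2%)] = -5.152
Cobalt: α = 3.5% − [1.2% + 0.94 × (14.3% − 1.2%)] = -10.014
Highland: α = 17.4% − [1.2% + 0.54 × (14.3% − 1.2%)] = 9.126
Highest: Highland (9.126).

Highland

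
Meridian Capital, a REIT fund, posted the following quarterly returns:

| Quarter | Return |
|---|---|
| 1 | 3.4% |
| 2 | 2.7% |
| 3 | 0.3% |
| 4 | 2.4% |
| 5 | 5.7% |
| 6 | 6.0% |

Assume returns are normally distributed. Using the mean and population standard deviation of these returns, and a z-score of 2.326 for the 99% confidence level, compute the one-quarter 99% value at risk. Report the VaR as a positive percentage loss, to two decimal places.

1.15

r̄ = (3.4 + 2.7 + 0.3 + 2.4 + 5.7 + 6) / 6 = 20.50 / 6 = 3.4167%
Population std dev = √[23.1483 / 6] = 1.9642%
VaR = −(r̄ − z·σ) = −(3.4167 − 2.326 × 1.9642) = −(-1.1520) = 1.1520%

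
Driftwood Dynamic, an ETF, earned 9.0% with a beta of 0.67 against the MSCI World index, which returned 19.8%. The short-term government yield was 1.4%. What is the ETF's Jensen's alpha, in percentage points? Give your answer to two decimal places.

-4.73

CAPM expected return = Rf + β(Rm − Rf) = 1.4% + 0.67 × (19.8% − 1.4%) = 1.4 + 0.67 × 18.40 = 13.7280%
Jensen's α = Rp − E[R] = 9.0% − 13.7280% = -4.7280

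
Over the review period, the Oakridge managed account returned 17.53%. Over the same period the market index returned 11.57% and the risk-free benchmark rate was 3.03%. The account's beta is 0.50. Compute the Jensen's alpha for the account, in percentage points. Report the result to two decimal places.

CAPM expected return = Rf + β(Rm − Rf) = 3.03% + 0.50 × (11.57% − 3.03%) = 3.03 + 0.50 × 8.54 = 7.3000%
Jensen's α = Rp − E[R] = 17.53% − 7.3000% = 10.2300

10.23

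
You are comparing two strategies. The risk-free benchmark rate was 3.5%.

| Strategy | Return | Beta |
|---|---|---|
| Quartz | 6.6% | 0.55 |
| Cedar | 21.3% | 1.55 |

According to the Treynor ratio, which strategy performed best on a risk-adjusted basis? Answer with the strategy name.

Cedar

Quartz: Treynor = (6.6% − 3.5%) / 0.55 = 5.636
Cedar: Treynor = (21.3% − 3.5%) / 1.55 = 11.484
Highest: Cedar (11.484).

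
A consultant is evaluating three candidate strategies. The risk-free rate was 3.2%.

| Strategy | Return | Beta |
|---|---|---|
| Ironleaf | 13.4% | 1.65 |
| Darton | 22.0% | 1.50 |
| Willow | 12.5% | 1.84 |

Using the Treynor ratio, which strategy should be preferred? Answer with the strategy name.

Ironleaf: Treynor = (13.4% − 3.2%) / 1.65 = 6.182
Darton: Treynor = (22.0% − 3.2%) / 1.50 = 12.533
Willow: Treynor = (12.5% − 3.2%) / 1.84 = 5.054
Highest: Darton (12.533).

Darton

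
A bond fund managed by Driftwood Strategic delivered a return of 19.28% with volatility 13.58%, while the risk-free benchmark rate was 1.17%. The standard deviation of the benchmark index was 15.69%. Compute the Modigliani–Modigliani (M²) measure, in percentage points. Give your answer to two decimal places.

Sharpe = (Rp − Rf) / σp = (19.28% − 1.17%) / 13.58% = 1.3336
M² = Rf + Sharpe × σm = 1.17% + 1.3336 × 15.69% = 22.0942%

22.09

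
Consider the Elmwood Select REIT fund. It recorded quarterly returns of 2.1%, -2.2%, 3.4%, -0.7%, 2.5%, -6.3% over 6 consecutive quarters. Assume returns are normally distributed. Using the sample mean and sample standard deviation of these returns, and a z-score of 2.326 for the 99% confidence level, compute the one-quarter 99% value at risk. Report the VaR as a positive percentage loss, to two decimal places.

Mean return r̄ = -1.20 / 6 = -0.2000%
Σ(r − r̄)² = (2.1 − (-0.2000))² + (-2.2 − (-0.2000))² + … = 67.0000
σ = √[67.0000 / 5] = 3.6606%
VaR = −(r̄ − z·σ) = −(-0.2000 − 2.326 × 3.6606) = −(-8.7146) = 8.7146%

8.71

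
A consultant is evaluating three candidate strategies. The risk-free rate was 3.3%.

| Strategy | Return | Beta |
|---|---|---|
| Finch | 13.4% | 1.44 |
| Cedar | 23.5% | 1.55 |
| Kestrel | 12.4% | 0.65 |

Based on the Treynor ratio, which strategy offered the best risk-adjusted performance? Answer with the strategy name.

Finch: Treynor = (13.4% − 3.3%) / 1.44 = 7.014
Cedar: Treynor = (23.5% − 3.3%) / 1.55 = 13.032
Kestrel: Treynor = (12.4% − 3.3%) / 0.65 = 14.000
Highest: Kestrel (14.000).

Kestrel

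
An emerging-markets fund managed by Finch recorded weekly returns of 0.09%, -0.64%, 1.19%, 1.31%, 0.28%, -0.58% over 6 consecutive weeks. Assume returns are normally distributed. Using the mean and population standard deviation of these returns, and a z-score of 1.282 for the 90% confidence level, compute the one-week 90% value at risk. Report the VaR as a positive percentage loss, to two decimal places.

0.71

r̄ = (0.09 − 0.64 + 1.19 + 1.31 + 0.28 − 0.58) / 6 = 1.650 / 6 = 0.2750%
Population std dev = √[3.5110 / 6] = 0.7650%
VaR = −(r̄ − z·σ) = −(0.2750 − 1.282 × 0.7650) = −(-0.7057) = 0.7057%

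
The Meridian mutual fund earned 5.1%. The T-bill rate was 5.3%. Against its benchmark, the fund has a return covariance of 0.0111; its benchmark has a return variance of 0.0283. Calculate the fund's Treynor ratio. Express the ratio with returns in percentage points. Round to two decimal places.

-0.51

β = Cov / Var = 0.0111 / 0.0283 = 0.3922
Treynor = (Rp − Rf) / β = (5.1% − 5.3%) / 0.3922 = -0.20 / 0.3922 = -0.5099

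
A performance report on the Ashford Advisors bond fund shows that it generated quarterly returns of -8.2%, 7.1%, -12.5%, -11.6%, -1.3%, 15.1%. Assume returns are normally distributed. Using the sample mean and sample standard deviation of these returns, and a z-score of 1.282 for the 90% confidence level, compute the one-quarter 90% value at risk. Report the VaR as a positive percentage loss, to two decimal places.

16.14

Mean return μ = -11.40 / 6 = -1.9000%
Σ(r − μ)² = (-8.2 − (-1.9000))² + (7.1 − (-1.9000))² + (-12.5 − (-1.9000))² + … = 616.5000
σ = √[616.5000 / 5] = 11.1041%
VaR = −(μ − z·σ) = −(-1.9000 − 1.282 × 11.1041) = −(-16.1355) = 16.1355%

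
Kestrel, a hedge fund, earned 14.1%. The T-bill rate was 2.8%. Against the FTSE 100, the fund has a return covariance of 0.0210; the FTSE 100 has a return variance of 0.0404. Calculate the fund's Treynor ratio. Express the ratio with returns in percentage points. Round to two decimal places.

21.74

β = Cov / Var = 0.0210 / 0.0404 = 0.5198
Treynor = (Rp − Rf) / β = (14.1% − 2.8%) / 0.5198 = 11.30 / 0.5198 = 21.7391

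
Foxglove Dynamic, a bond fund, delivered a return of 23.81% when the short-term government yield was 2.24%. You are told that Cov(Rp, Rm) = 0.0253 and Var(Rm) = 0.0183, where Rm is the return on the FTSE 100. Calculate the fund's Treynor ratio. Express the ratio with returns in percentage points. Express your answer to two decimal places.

β = Cov / Var = 0.0253 / 0.0183 = 1.3825
Treynor = (Rp − Rf) / β = (23.81% − 2.24%) / 1.3825 = 21.57 / 1.3825 = 15.6022

15.60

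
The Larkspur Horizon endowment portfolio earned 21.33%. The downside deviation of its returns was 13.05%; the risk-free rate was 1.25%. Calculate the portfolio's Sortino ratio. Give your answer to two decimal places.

Sortino = (Rp − Rf) / σd = (21.33% − 1.25%) / 13.05% = 20.08% / 13.05% = 1.5387

1.54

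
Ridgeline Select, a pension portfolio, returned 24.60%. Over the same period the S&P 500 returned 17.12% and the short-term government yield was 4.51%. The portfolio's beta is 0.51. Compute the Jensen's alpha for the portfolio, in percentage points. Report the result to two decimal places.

CAPM expected return = Rf + β(Rm − Rf) = 4.51% + 0.51 × (17.12% − 4.51%) = 4.51 + 0.51 × 12.61 = 10.9411%
Jensen's α = Rp − E[R] = 24.60% − 10.9411% = 13.6589

13.66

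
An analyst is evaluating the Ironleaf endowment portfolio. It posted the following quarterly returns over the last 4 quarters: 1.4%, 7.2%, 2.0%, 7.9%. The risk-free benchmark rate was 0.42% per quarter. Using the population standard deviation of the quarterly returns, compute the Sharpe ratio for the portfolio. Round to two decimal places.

μ = (1.4 + 7.2 + 2 + 7.9) / 4 = 4.6250%
Σ(r − μ)² = 34.6475; population σ = √(34.6475/4) = 2.9431%
Sharpe = (μ − rf) / σ = (4.6250 − 0.42) / 2.9431 = 4.2050 / 2.9431 = 1.4288

1.43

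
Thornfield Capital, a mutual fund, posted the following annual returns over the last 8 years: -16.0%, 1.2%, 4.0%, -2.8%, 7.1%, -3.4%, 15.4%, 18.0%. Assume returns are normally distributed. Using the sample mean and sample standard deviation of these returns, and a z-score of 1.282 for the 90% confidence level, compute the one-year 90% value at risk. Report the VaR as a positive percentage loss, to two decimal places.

11.07

Mean return r̄ = 23.50 / 8 = 2.9375%
Σ(r − r̄)² = (-16 − 2.9375)² + (1.2 − 2.9375)² + … = 835.3788
σ = √[835.3788 / 7] = 10.9243%
VaR = −(r̄ − z·σ) = −(2.9375 − 1.282 × 10.9243) = −(-11.0675) = 11.0675%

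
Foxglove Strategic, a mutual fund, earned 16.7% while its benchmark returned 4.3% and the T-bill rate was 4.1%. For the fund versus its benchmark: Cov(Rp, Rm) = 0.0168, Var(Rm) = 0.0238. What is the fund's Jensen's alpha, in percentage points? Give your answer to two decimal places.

12.46

β = Cov / Var = 0.0168 / 0.0238 = 0.7059
E[R] = Rf + β(Rm − Rf) = 4.1% + 0.7059 × (4.3% − 4.1%) = 4.2412%
α = Rp − E[R] = 16.7% − 4.2412% = 12.4588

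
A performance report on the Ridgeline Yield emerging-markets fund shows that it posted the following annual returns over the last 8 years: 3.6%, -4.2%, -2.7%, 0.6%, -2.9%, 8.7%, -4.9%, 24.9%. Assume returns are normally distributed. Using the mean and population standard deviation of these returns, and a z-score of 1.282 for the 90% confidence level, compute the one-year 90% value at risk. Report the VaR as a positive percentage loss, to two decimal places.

r̄ = (3.6 − 4.2 − 2.7 + 0.6 − 2.9 + 8.7 − 4.9 + 24.9) / 8 = 2.8875%
Population std dev = √[699.6688 / 8] = 9.3519%
VaR = −(r̄ − z·σ) = −(2.8875 − 1.282 × 9.3519) = −(-9.1016) = 9.1016%

9.10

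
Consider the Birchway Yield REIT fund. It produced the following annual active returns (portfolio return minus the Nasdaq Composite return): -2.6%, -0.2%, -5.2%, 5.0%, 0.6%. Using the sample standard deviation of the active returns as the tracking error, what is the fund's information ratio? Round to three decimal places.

-0.126

Mean return r̄ = -2.40 / 5 = -0.4800%
Σ(r − r̄)² = (-2.6 − (-0.4800))² + (-0.2 − (-0.4800))² + … = 58.0480
sample σ = √(58.0480 / 4) = √14.5120 = 3.8095%
IR = r̄ / tracking error = -0.4800 / 3.8095 = -0.1260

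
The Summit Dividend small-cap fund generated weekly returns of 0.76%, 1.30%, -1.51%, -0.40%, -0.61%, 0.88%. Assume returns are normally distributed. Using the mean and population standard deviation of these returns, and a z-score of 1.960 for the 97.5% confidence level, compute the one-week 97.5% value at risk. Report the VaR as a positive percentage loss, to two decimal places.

1.86

μ = (0.76 + 1.3 − 1.51 − 0.4 − 0.61 + 0.88) / 6 = 0.0700%
Σ(r − μ)² = 5.8248; population σ = √(5.8248/6) = 0.9853%
VaR = −(μ − z·σ) = −(0.0700 − 1.960 × 0.9853) = −(-1.8612) = 1.8612%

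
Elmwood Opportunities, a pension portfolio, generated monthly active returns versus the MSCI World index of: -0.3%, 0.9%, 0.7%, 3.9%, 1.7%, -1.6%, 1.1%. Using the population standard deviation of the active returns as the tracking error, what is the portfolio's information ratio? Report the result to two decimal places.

Mean return r̄ = 6.40 / 7 = 0.9143%
Population σ = √[Σ(r − r̄)² / 7] = √[17.4086 / 7] = √2.4869 = 1.5770%
IR = r̄ / tracking error = 0.9143 / 1.5770 = 0.5798

0.58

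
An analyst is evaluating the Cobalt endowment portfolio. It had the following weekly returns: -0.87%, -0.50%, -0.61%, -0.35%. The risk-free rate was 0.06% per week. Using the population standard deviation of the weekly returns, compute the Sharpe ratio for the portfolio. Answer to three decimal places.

r̄ = (-0.87 − 0.5 − 0.61 − 0.35) / 4 = -2.330 / 4 = -0.5825%
Σ(r − r̄)² = 0.1443; population σ = √(0.1443/4) = 0.1899%
Sharpe = (r̄ − rf) / σ = (-0.5825 − 0.06) / 0.1899 = -0.6425 / 0.1899 = -3.3834

-3.383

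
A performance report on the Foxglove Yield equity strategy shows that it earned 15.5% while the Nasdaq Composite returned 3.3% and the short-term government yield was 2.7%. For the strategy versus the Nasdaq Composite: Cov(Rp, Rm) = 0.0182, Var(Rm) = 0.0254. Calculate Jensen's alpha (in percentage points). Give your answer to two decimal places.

12.37

β = Cov / Var = 0.0182 / 0.0254 = 0.7165
E[R] = Rf + β(Rm − Rf) = 2.7% + 0.7165 × (3.3% − 2.7%) = 3.1299%
α = Rp − E[R] = 15.5% − 3.1299% = 12.3701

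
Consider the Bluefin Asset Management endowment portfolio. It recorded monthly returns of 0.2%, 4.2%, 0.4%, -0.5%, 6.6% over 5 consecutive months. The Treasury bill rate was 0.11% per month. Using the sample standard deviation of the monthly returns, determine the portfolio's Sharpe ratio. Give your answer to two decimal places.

0.67

r̄ = (0.2 + 4.2 + 0.4 − 0.5 + 6.6) / 5 = 10.90 / 5 = 2.1800%
Σ(r − r̄)² = 37.8880; sample σ = √(37.8880/4) = 3.0777%
Sharpe = (r̄ − rf) / σ = (2.1800 − 0.11) / 3.0777 = 2.0700 / 3.0777 = 0.6726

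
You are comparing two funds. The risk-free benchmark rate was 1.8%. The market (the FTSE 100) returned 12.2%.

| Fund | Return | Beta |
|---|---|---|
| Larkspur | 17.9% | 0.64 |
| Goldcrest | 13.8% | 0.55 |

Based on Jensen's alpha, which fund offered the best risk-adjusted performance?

Larkspur: α = 17.9% − [1.8% + 0.64 × (12.2% − 1.8%)] = 9.444
Goldcrest: α = 13.8% − [1.8% + 0.55 × (12.2% − 1.8%)] = 6.280
Highest: Larkspur (9.444).

Larkspur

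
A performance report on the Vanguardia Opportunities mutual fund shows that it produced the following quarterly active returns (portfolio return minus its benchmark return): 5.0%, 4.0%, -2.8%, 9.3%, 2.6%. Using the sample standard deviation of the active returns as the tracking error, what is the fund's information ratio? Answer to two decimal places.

r̄ = (5 + 4 − 2.8 + 9.3 + 2.6) / 5 = 3.6200%
Sample std dev = √[76.5680 / 4] = 4.3752%
IR = r̄ / tracking error = 3.6200 / 4.3752 = 0.8274

0.83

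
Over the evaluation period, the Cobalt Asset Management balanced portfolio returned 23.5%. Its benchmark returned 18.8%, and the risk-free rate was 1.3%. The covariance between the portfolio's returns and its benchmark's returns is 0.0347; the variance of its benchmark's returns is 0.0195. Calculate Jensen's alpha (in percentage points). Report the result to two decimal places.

β = Cov / Var = 0.0347 / 0.0195 = 1.7795
E[R] = Rf + β(Rm − Rf) = 1.3% + 1.7795 × (18.8% − 1.3%) = 32.4413%
α = Rp − E[R] = 23.5% − 32.4413% = -8.9413

-8.94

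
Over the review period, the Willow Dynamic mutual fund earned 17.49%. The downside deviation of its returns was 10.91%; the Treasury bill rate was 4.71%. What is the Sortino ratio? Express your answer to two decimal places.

1.17

Sortino = (Rp − Rf) / σd = (17.49% − 4.71%) / 10.91% = 12.78% / 10.91% = 1.1714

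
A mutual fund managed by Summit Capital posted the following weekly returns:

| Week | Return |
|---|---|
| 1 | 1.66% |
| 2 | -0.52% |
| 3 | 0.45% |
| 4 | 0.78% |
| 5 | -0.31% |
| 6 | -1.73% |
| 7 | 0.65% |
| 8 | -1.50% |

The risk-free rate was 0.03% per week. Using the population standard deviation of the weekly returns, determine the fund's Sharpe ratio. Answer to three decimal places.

-0.087

r̄ = (1.66 − 0.52 + 0.45 + 0.78 − 0.31 − 1.73 + 0.65 − 1.5) / 8 = -0.520 / 8 = -0.0650%
Population σ = √[Σ(r − r̄)² / 8] = √[9.5646 / 8] = √1.1956 = 1.0934%
Sharpe = (r̄ − rf) / σ = (-0.0650 − 0.03) / 1.0934 = -0.0950 / 1.0934 = -0.0869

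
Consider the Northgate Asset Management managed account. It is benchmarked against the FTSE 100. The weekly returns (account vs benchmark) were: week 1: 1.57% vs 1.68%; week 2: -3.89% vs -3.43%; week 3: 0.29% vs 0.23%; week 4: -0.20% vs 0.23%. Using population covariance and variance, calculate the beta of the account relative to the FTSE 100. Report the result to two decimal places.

r̄p = -0.5575%,  r̄m = -0.3225%
Cov = Σ(rp − r̄p)(rm − r̄m) / 4 = 3.8205
Var(rm) = Σ(rm − r̄m)² / 4 = 3.5693
β = Cov / Var = 3.8205 / 3.5693 = 1.0704

1.07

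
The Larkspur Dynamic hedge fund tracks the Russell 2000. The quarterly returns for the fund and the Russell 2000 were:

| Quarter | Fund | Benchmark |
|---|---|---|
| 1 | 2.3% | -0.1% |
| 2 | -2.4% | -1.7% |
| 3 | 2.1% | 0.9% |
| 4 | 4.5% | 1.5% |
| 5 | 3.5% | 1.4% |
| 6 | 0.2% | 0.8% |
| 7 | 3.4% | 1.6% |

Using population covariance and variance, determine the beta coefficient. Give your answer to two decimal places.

1.73

r̄p = 1.9429%,  r̄m = 0.6286%
Cov = Σ(rp − r̄p)(rm − r̄m) / 7 = 2.0631
Var(rm) = Σ(rm − r̄m)² / 7 = 1.1935
β = Cov / Var = 2.0631 / 1.1935 = 1.7286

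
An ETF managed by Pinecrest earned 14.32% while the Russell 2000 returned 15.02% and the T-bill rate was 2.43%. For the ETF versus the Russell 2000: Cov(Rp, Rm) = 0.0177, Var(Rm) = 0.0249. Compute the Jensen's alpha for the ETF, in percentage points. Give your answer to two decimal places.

2.94

β = Cov / Var = 0.0177 / 0.0249 = 0.7108
E[R] = Rf + β(Rm − Rf) = 2.43% + 0.7108 × (15.02% − 2.43%) = 11.3790%
α = Rp − E[R] = 14.32% − 11.3790% = 2.9410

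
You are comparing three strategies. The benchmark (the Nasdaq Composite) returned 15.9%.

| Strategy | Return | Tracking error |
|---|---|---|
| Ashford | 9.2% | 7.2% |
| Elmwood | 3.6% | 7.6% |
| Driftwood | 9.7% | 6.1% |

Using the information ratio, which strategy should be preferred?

Ashford: IR = (9.2% − 15.9%) / 7.2% = -0.931
Elmwood: IR = (3.6% − 15.9%) / 7.6% = -1.618
Driftwood: IR = (9.7% − 15.9%) / 6.1% = -1.016
Highest: Ashford (-0.931).

Ashford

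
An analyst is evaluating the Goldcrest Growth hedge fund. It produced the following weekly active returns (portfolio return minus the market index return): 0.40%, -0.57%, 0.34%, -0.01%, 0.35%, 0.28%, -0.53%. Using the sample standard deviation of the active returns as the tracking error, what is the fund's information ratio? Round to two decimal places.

0.09

r̄ = (0.4 − 0.57 + 0.34 − 0.01 + 0.35 + 0.28 − 0.53) / 7 = 0.0371%
Σ(r − r̄)² = 1.0727; sample σ = √(1.0727/6) = 0.4228%
IR = r̄ / tracking error = 0.0371 / 0.4228 = 0.0877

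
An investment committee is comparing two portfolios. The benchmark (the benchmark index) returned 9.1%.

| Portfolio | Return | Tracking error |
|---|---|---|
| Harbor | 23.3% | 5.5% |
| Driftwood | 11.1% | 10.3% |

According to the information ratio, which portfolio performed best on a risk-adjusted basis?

Harbor: IR = (23.3% − 9.1%) / 5.5% = 2.582
Driftwood: IR = (11.1% − 9.1%) / 10.3% = 0.194
Highest: Harbor (2.582).

Harbor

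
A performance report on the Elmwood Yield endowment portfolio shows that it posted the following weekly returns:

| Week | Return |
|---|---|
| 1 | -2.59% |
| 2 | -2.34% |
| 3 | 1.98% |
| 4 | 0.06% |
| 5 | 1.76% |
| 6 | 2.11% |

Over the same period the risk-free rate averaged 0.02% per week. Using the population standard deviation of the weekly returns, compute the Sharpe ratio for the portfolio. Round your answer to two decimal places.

r̄ = (-2.59 − 2.34 + 1.98 + 0.06 + 1.76 + 2.11) / 6 = 0.1633%
Σ(r − r̄)² = 23.4973; population σ = √(23.4973/6) = 1.9789%
Sharpe = (r̄ − rf) / σ = (0.1633 − 0.02) / 1.9789 = 0.1433 / 1.9789 = 0.0724

0.07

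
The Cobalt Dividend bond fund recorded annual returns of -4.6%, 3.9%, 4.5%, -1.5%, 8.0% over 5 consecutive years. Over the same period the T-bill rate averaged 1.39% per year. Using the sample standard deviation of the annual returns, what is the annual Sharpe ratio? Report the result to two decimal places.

0.13

r̄ = (-4.6 + 3.9 + 4.5 − 1.5 + 8) / 5 = 2.0600%
Σ(r − r̄)² = 101.6520; sample σ = √(101.6520/4) = 5.0411%
Sharpe = (r̄ − rf) / σ = (2.0600 − 1.39) / 5.0411 = 0.6700 / 5.0411 = 0.1329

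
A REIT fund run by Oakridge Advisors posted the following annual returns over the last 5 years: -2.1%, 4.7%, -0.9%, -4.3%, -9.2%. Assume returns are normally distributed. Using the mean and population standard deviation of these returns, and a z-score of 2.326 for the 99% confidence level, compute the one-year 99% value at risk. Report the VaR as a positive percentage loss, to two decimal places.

r̄ = (-2.1 + 4.7 − 0.9 − 4.3 − 9.2) / 5 = -11.80 / 5 = -2.3600%
Σ(r − r̄)² = (-2.1 − (-2.3600))² + (4.7 − (-2.3600))² + (-0.9 − (-2.3600))² + … = 102.5920
σ = √[102.5920 / 5] = 4.5297%
VaR = −(r̄ − z·σ) = −(-2.3600 − 2.326 × 4.5297) = −(-12.8961) = 12.8961%

12.90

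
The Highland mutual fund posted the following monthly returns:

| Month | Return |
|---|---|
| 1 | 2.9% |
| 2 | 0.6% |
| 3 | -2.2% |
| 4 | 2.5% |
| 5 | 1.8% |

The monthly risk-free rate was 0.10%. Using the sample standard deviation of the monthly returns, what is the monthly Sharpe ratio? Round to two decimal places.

Mean return μ = 5.60 / 5 = 1.1200%
Sample σ = √[Σ(r − μ)² / 4] = √[16.8280 / 4] = √4.2070 = 2.0511%
Sharpe = (μ − rf) / σ = (1.1200 − 0.1) / 2.0511 = 1.0200 / 2.0511 = 0.4973

0.50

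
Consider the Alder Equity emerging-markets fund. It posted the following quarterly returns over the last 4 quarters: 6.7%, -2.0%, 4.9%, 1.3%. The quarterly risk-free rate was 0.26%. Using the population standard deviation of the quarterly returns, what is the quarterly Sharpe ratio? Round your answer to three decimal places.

μ = (6.7 − 2 + 4.9 + 1.3) / 4 = 10.90 / 4 = 2.7250%
Σ(r − μ)² = (6.7 − 2.7250)² + (-2 − 2.7250)² + (4.9 − 2.7250)² + … = 44.8875
population σ = √(44.8875 / 4) = √11.2219 = 3.3499%
Sharpe = (μ − rf) / σ = (2.7250 − 0.26) / 3.3499 = 2.4650 / 3.3499 = 0.7358

0.736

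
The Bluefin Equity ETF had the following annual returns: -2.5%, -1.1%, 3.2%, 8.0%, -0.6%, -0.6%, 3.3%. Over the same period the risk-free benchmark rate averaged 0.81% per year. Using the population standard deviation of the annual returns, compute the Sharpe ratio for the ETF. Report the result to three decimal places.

Mean return r̄ = 9.70 / 7 = 1.3857%
Population σ = √[Σ(r − r̄)² / 7] = √[79.8686 / 7] = √11.4098 = 3.3778%
Sharpe = (r̄ − rf) / σ = (1.3857 − 0.81) / 3.3778 = 0.5757 / 3.3778 = 0.1704

0.170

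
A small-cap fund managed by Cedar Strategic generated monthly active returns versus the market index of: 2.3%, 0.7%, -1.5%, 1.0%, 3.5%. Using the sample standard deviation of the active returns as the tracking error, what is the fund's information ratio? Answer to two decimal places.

μ = (2.3 + 0.7 − 1.5 + 1 + 3.5) / 5 = 1.2000%
Σ(r − μ)² = 14.0800; sample σ = √(14.0800/4) = 1.8762%
IR = μ / tracking error = 1.2000 / 1.8762 = 0.6396

0.64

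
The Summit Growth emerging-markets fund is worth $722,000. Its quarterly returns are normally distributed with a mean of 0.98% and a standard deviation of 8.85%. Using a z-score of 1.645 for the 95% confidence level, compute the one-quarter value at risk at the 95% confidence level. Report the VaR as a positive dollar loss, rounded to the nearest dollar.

Return at the 95% tail: μ − z·σ = 0.98% − 1.645 × 8.85% = 0.98 − 14.55825 = -13.57825%
VaR = −(-13.57825%) × $722,000 = 13.57825% × $722,000 = $98,035

$98,035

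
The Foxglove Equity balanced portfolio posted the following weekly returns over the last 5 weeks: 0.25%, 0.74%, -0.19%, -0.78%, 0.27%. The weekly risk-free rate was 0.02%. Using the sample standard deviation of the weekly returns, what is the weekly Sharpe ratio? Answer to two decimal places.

r̄ = (0.25 + 0.74 − 0.19 − 0.78 + 0.27) / 5 = 0.290 / 5 = 0.0580%
Σ(r − r̄)² = (0.25 − 0.0580)² + (0.74 − 0.0580)² + (-0.19 − 0.0580)² + … = 1.3107
sample σ = √(1.3107 / 4) = √0.3277 = 0.5725%
Sharpe = (r̄ − rf) / σ = (0.0580 − 0.02) / 0.5725 = 0.0380 / 0.5725 = 0.0664

0.07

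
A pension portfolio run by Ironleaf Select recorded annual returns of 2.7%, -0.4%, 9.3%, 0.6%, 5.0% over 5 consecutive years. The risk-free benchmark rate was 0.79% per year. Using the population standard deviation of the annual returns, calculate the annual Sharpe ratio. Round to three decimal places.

0.764

Mean return r̄ = 17.20 / 5 = 3.4400%
Σ(r − r̄)² = (2.7 − 3.4400)² + (-0.4 − 3.4400)² + … = 60.1320
population σ = √(60.1320 / 5) = √12.0264 = 3.4679%
Sharpe = (r̄ − rf) / σ = (3.4400 − 0.79) / 3.4679 = 2.6500 / 3.4679 = 0.7642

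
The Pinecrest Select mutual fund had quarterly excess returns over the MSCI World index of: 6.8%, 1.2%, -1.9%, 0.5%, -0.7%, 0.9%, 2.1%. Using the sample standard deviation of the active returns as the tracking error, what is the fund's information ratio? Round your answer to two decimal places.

Mean return r̄ = 8.90 / 7 = 1.2714%
Σ(r − r̄)² = (6.8 − 1.2714)² + (1.2 − 1.2714)² + … = 45.9343
σ = √[45.9343 / 6] = 2.7669%
IR = r̄ / tracking error = 1.2714 / 2.7669 = 0.4595

0.46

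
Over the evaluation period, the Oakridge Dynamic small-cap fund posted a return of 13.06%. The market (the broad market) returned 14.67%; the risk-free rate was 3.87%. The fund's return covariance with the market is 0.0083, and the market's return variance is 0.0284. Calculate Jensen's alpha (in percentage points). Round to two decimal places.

β = Cov / Var = 0.0083 / 0.0284 = 0.2923
E[R] = Rf + β(Rm − Rf) = 3.87% + 0.2923 × (14.67% − 3.87%) = 7.0268%
α = Rp − E[R] = 13.06% − 7.0268% = 6.0332

6.03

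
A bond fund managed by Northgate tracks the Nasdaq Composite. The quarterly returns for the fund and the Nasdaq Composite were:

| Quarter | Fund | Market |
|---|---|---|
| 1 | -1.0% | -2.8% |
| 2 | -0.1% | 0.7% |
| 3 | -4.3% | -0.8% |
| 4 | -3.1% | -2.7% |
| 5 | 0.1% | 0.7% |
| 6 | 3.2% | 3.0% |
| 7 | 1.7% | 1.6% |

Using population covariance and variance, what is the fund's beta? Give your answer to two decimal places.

0.95

r̄p = -0.5000%,  r̄m = -0.0429%
Cov = Σ(rp − r̄p)(rm − r̄m) / 7 = 3.8257
Var(rm) = Σ(rm − r̄m)² / 7 = 4.0424
β = Cov / Var = 3.8257 / 4.0424 = 0.9464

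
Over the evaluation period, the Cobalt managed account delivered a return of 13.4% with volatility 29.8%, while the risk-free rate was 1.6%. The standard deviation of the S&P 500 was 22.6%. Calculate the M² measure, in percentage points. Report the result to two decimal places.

Sharpe = (Rp − Rf) / σp = (13.4% − 1.6%) / 29.8% = 0.3960
M² = Rf + Sharpe × σm = 1.6% + 0.3960 × 22.6% = 10.5496%

10.55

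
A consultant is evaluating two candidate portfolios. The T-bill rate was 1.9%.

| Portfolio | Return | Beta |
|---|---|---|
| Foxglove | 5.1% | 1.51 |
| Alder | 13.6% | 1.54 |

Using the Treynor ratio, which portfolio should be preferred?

Alder

Foxglove: Treynor = (5.1% − 1.9%) / 1.51 = 2.119
Alder: Treynor = (13.6% − 1.9%) / 1.54 = 7.597
Highest: Alder (7.597).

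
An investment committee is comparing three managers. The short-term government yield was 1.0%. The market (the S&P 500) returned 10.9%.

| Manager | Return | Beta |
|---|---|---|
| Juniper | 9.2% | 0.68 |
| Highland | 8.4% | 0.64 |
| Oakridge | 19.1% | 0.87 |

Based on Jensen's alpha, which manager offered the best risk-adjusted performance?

Oakridge

Juniper: α = 9.2% − [1.0% + 0.68 × (10.9% − 1.0%)] = 1.468
Highland: α = 8.4% − [1.0% + 0.64 × (10.9% − 1.0%)] = 1.064
Oakridge: α = 19.1% − [1.0% + 0.87 × (10.9% − 1.0%)] = 9.487
Highest: Oakridge (9.487).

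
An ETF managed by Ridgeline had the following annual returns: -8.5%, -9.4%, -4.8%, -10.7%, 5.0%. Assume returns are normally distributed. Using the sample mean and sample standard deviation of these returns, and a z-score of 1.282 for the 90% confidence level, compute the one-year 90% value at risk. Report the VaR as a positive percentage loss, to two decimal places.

Mean return r̄ = -28.40 / 5 = -5.6800%
Σ(r − r̄)² = 161.8280; sample σ = √(161.8280/4) = 6.3606%
VaR = −(r̄ − z·σ) = −(-5.6800 − 1.282 × 6.3606) = −(-13.8343) = 13.8343%

13.83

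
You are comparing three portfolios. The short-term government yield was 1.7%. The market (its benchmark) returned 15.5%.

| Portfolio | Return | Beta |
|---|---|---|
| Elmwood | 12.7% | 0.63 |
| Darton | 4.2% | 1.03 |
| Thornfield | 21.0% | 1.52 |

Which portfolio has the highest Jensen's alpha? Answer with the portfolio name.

Elmwood

Elmwood: α = 12.7% − [1.7% + 0.63 × (15.5% − 1.7%)] = 2.306
Darton: α = 4.2% − [1.7% + 1.03 × (15.5% − 1.7%)] = -11.714
Thornfield: α = 21.0% − [1.7% + 1.52 × (15.5% − 1.7%)] = -1.676
Highest: Elmwood (2.306).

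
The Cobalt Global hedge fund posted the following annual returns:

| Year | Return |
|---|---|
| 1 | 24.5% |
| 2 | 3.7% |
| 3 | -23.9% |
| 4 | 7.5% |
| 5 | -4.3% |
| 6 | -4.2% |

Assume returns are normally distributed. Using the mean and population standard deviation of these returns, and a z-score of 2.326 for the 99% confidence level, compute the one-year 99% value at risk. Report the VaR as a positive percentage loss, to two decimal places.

33.37

r̄ = (24.5 + 3.7 − 23.9 + 7.5 − 4.3 − 4.2) / 6 = 0.5500%
Population std dev = √[1275.7150 / 6] = 14.5815%
VaR = −(r̄ − z·σ) = −(0.5500 − 2.326 × 14.5815) = −(-33.3666) = 33.3666%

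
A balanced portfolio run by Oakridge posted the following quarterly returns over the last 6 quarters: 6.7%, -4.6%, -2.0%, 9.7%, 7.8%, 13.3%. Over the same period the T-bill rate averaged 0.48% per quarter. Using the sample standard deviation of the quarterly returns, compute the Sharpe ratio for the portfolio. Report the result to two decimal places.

0.67

r̄ = (6.7 − 4.6 − 2 + 9.7 + 7.8 + 13.3) / 6 = 5.1500%
Sample std dev = √[242.7350 / 5] = 6.9676%
Sharpe = (r̄ − rf) / σ = (5.1500 − 0.48) / 6.9676 = 4.6700 / 6.9676 = 0.6702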